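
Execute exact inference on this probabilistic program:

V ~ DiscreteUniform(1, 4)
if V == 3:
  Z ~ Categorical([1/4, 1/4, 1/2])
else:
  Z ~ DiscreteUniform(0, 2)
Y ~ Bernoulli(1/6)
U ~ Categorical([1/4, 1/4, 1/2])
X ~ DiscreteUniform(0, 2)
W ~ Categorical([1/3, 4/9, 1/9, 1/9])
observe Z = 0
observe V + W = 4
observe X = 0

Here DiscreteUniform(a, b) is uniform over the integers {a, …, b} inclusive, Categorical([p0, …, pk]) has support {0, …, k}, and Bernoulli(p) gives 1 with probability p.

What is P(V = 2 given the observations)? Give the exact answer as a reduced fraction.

P(V = 2 | obs) = 1/8

Enumerate traces; 24 have nonzero weight after conditioning:
  (V=1, Z=0, Y=0, U=0, X=0, W=3) weight 5/7776
  (V=1, Z=0, Y=0, U=1, X=0, W=3) weight 5/7776
  (V=1, Z=0, Y=0, U=2, X=0, W=3) weight 5/3888
  (V=1, Z=0, Y=1, U=0, X=0, W=3) weight 1/7776
  (V=1, Z=0, Y=1, U=1, X=0, W=3) weight 1/7776
  (V=1, Z=0, Y=1, U=2, X=0, W=3) weight 1/3888
  (V=2, Z=0, Y=0, U=0, X=0, W=2) weight 5/7776
  (V=2, Z=0, Y=0, U=1, X=0, W=2) weight 5/7776
  (V=3, Z=0, Y=0, U=0, X=0, W=1) weight 5/2592
  (V=4, Z=0, Y=0, U=0, X=0, W=0) weight 5/2592
  … 14 more
Group by V:
  weight(V=1) = 1/324
  weight(V=2) = 1/324
  weight(V=3) = 1/108
  weight(V=4) = 1/108
Total weight = 1/324 + 1/324 + 1/108 + 1/108 = 2/81
P(V=1 | obs) = 1/324 / 2/81 = 1/8
P(V=2 | obs) = 1/324 / 2/81 = 1/8
P(V=3 | obs) = 1/108 / 2/81 = 3/8
P(V=4 | obs) = 1/108 / 2/81 = 3/8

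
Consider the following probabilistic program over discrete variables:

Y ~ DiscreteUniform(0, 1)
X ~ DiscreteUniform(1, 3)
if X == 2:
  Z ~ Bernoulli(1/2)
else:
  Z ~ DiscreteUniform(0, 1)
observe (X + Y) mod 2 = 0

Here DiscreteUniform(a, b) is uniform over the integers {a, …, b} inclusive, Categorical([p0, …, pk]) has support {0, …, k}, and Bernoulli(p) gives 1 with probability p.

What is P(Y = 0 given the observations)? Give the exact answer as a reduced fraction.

Enumerate traces; 6 have nonzero weight after conditioning:
  (Y=0, X=2, Z=0) weight 1/12
  (Y=0, X=2, Z=1) weight 1/12
  (Y=1, X=1, Z=0) weight 1/12
  (Y=1, X=1, Z=1) weight 1/12
  (Y=1, X=3, Z=0) weight 1/12
  (Y=1, X=3, Z=1) weight 1/12
Group by Y:
  weight(Y=0) = 1/6
  weight(Y=1) = 1/3
Total weight = 1/6 + 1/3 = 1/2
P(Y=0 | obs) = 1/6 / 1/2 = 1/3
P(Y=1 | obs) = 1/3 / 1/2 = 2/3

P(Y = 0 | obs) = 1/3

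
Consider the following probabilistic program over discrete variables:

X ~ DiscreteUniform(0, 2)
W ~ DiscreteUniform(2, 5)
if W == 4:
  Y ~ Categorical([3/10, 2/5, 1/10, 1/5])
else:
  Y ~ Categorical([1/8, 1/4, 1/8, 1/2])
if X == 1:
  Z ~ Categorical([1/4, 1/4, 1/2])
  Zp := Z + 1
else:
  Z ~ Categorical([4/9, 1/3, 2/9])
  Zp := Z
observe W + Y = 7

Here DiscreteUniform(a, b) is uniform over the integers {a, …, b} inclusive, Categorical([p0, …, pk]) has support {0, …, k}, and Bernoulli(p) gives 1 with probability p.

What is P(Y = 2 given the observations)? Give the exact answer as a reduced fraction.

Enumerate traces; 18 have nonzero weight after conditioning:
  (X=0, W=4, Y=3, Z=0) weight 1/135
  (X=0, W=4, Y=3, Z=1) weight 1/180
  (X=0, W=4, Y=3, Z=2) weight 1/270
  (X=0, W=5, Y=2, Z=0) weight 1/216
  (X=0, W=5, Y=2, Z=1) weight 1/288
  (X=0, W=5, Y=2, Z=2) weight 1/432
  (X=1, W=4, Y=3, Z=0) weight 1/240
  (X=1, W=4, Y=3, Z=1) weight 1/240
  … 10 more
Group by Y:
  weight(Y=2) = 1/32
  weight(Y=3) = 1/20
Total weight = 1/32 + 1/20 = 13/160
P(Y=2 | obs) = 1/32 / 13/160 = 5/13
P(Y=3 | obs) = 1/20 / 13/160 = 8/13

P(Y = 2 | obs) = 5/13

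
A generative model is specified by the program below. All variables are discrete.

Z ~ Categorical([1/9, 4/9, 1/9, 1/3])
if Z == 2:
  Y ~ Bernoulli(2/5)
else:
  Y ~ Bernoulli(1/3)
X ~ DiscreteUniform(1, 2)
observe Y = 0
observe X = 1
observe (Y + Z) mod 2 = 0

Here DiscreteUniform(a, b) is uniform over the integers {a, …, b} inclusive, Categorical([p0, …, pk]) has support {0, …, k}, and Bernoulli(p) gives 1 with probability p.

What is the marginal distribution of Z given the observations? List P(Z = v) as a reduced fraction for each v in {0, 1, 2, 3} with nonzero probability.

Enumerate traces; 2 have nonzero weight after conditioning:
  (Z=0, Y=0, X=1) weight 1/27
  (Z=2, Y=0, X=1) weight 1/30
Group by Z:
  weight(Z=0) = 1/27
  weight(Z=2) = 1/30
Total weight = 1/27 + 1/30 = 19/270
P(Z=0 | obs) = 1/27 / 19/270 = 10/19
P(Z=2 | obs) = 1/30 / 19/270 = 9/19

P(Z=0) = 10/19, P(Z=2) = 9/19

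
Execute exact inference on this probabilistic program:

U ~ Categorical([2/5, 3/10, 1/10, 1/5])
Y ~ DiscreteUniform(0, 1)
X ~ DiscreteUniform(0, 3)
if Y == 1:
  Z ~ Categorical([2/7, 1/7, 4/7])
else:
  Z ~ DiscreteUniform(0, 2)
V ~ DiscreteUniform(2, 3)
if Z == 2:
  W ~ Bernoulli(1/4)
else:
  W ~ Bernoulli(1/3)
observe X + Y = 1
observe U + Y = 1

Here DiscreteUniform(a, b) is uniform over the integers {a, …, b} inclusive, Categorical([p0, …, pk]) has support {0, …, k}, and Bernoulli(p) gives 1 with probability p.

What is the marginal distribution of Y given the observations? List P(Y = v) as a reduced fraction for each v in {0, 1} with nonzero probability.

Enumerate traces; 24 have nonzero weight after conditioning:
  (U=0, Y=1, X=0, Z=0, V=2, W=0) weight 1/210
  (U=0, Y=1, X=0, Z=0, V=2, W=1) weight 1/420
  (U=0, Y=1, X=0, Z=0, V=3, W=0) weight 1/210
  (U=0, Y=1, X=0, Z=0, V=3, W=1) weight 1/420
  (U=0, Y=1, X=0, Z=1, V=2, W=0) weight 1/420
  (U=0, Y=1, X=0, Z=1, V=2, W=1) weight 1/840
  (U=0, Y=1, X=0, Z=1, V=3, W=0) weight 1/420
  (U=0, Y=1, X=0, Z=1, V=3, W=1) weight 1/840
  (U=1, Y=0, X=1, Z=0, V=2, W=0) weight 1/240
  … 15 more
Group by Y:
  weight(Y=0) = 3/80
  weight(Y=1) = 1/20
Total weight = 3/80 + 1/20 = 7/80
P(Y=0 | obs) = 3/80 / 7/80 = 3/7
P(Y=1 | obs) = 1/20 / 7/80 = 4/7

P(Y=0) = 3/7, P(Y=1) = 4/7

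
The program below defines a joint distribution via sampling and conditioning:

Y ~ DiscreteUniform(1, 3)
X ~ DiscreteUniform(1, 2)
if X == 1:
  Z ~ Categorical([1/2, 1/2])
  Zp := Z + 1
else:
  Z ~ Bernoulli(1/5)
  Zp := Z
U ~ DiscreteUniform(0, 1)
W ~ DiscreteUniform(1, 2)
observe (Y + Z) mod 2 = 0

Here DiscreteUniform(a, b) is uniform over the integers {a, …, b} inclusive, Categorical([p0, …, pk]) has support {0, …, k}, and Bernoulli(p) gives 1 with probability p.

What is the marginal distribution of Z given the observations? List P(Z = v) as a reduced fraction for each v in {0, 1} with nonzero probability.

Enumerate traces; 24 have nonzero weight after conditioning:
  (Y=1, X=1, Z=1, U=0, W=1) weight 1/48
  (Y=1, X=1, Z=1, U=0, W=2) weight 1/48
  (Y=1, X=1, Z=1, U=1, W=1) weight 1/48
  (Y=1, X=1, Z=1, U=1, W=2) weight 1/48
  (Y=1, X=2, Z=1, U=0, W=1) weight 1/120
  (Y=1, X=2, Z=1, U=0, W=2) weight 1/120
  (Y=1, X=2, Z=1, U=1, W=1) weight 1/120
  (Y=1, X=2, Z=1, U=1, W=2) weight 1/120
  (Y=2, X=1, Z=0, U=0, W=1) weight 1/48
  … 15 more
Group by Z:
  weight(Z=0) = 13/60
  weight(Z=1) = 7/30
Total weight = 13/60 + 7/30 = 9/20
P(Z=0 | obs) = 13/60 / 9/20 = 13/27
P(Z=1 | obs) = 7/30 / 9/20 = 14/27

P(Z=0) = 13/27, P(Z=1) = 14/27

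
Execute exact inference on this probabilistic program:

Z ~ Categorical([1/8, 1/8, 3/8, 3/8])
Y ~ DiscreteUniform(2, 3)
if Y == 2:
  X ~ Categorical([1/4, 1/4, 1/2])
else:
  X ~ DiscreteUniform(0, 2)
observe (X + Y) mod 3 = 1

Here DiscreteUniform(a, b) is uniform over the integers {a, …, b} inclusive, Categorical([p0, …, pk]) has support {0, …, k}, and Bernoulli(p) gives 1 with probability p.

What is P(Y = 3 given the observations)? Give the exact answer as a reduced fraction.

Enumerate traces; 8 have nonzero weight after conditioning:
  (Z=0, Y=2, X=2) weight 1/32
  (Z=0, Y=3, X=1) weight 1/48
  (Z=1, Y=2, X=2) weight 1/32
  (Z=1, Y=3, X=1) weight 1/48
  (Z=2, Y=2, X=2) weight 3/32
  (Z=2, Y=3, X=1) weight 1/16
  (Z=3, Y=2, X=2) weight 3/32
  (Z=3, Y=3, X=1) weight 1/16
Group by Y:
  weight(Y=2) = 1/4
  weight(Y=3) = 1/6
Total weight = 1/4 + 1/6 = 5/12
P(Y=2 | obs) = 1/4 / 5/12 = 3/5
P(Y=3 | obs) = 1/6 / 5/12 = 2/5

P(Y = 3 | obs) = 2/5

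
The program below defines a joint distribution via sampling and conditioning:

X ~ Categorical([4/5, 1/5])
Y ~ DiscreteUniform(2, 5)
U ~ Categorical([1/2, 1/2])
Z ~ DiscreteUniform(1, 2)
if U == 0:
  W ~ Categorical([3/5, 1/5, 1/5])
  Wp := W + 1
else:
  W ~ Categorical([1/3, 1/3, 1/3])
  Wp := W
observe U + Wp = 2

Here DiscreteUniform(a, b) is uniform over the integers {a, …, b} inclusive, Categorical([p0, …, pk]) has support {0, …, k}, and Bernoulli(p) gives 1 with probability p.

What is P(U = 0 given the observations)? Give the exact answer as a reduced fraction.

Enumerate traces; 32 have nonzero weight after conditioning:
  (X=0, Y=2, U=0, Z=1, W=1) weight 1/100
  (X=0, Y=2, U=0, Z=2, W=1) weight 1/100
  (X=0, Y=2, U=1, Z=1, W=1) weight 1/60
  (X=0, Y=2, U=1, Z=2, W=1) weight 1/60
  (X=0, Y=3, U=0, Z=1, W=1) weight 1/100
  (X=0, Y=3, U=0, Z=2, W=1) weight 1/100
  (X=0, Y=3, U=1, Z=1, W=1) weight 1/60
  (X=0, Y=3, U=1, Z=2, W=1) weight 1/60
  … 24 more
Group by U:
  weight(U=0) = 1/10
  weight(U=1) = 1/6
Total weight = 1/10 + 1/6 = 4/15
P(U=0 | obs) = 1/10 / 4/15 = 3/8
P(U=1 | obs) = 1/6 / 4/15 = 5/8

P(U = 0 | obs) = 3/8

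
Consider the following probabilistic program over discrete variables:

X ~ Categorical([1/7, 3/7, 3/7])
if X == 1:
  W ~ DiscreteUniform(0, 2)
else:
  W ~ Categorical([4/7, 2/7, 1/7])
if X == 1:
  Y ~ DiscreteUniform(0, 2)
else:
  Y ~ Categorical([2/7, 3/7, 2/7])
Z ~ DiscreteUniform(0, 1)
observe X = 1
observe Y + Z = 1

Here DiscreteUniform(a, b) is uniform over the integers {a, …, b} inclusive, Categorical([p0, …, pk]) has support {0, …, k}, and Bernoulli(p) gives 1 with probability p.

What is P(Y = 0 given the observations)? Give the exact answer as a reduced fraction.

P(Y = 0 | obs) = 1/2

Enumerate traces; 6 have nonzero weight after conditioning:
  (X=1, W=0, Y=0, Z=1) weight 1/42
  (X=1, W=0, Y=1, Z=0) weight 1/42
  (X=1, W=1, Y=0, Z=1) weight 1/42
  (X=1, W=1, Y=1, Z=0) weight 1/42
  (X=1, W=2, Y=0, Z=1) weight 1/42
  (X=1, W=2, Y=1, Z=0) weight 1/42
Group by Y:
  weight(Y=0) = 1/14
  weight(Y=1) = 1/14
Total weight = 1/14 + 1/14 = 1/7
P(Y=0 | obs) = 1/14 / 1/7 = 1/2
P(Y=1 | obs) = 1/14 / 1/7 = 1/2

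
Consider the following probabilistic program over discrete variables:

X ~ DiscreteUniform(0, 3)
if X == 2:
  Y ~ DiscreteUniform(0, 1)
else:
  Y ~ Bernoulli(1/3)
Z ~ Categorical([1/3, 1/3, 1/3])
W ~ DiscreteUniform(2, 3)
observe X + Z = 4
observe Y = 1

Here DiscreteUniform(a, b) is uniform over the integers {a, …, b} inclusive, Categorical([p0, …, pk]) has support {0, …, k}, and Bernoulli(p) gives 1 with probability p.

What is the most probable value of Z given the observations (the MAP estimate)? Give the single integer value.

Enumerate traces; 4 have nonzero weight after conditioning:
  (X=2, Y=1, Z=2, W=2) weight 1/48
  (X=2, Y=1, Z=2, W=3) weight 1/48
  (X=3, Y=1, Z=1, W=2) weight 1/72
  (X=3, Y=1, Z=1, W=3) weight 1/72
Group by Z:
  weight(Z=1) = 1/36
  weight(Z=2) = 1/24
Total weight = 1/36 + 1/24 = 5/72
P(Z=1 | obs) = 1/36 / 5/72 = 2/5
P(Z=2 | obs) = 1/24 / 5/72 = 3/5
argmax = 2

argmax_v P(Z = v | obs) = 2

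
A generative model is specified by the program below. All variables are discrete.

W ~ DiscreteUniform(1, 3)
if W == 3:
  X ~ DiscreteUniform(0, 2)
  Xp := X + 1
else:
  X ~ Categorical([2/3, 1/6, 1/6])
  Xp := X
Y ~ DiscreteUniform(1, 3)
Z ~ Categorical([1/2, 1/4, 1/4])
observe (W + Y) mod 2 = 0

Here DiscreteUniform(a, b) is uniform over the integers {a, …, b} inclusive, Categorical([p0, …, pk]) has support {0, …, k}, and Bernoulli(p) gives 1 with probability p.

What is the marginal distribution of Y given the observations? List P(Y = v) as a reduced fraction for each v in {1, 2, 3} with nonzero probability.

P(Y=1) = 2/5, P(Y=2) = 1/5, P(Y=3) = 2/5

Enumerate traces; 45 have nonzero weight after conditioning:
  (W=1, X=0, Y=1, Z=0) weight 1/27
  (W=1, X=0, Y=1, Z=1) weight 1/54
  (W=1, X=0, Y=1, Z=2) weight 1/54
  (W=1, X=0, Y=3, Z=0) weight 1/27
  (W=1, X=0, Y=3, Z=1) weight 1/54
  (W=1, X=0, Y=3, Z=2) weight 1/54
  (W=1, X=1, Y=1, Z=0) weight 1/108
  (W=1, X=1, Y=1, Z=1) weight 1/216
  (W=2, X=0, Y=2, Z=0) weight 1/27
  … 36 more
Group by Y:
  weight(Y=1) = 2/9
  weight(Y=2) = 1/9
  weight(Y=3) = 2/9
Total weight = 2/9 + 1/9 + 2/9 = 5/9
P(Y=1 | obs) = 2/9 / 5/9 = 2/5
P(Y=2 | obs) = 1/9 / 5/9 = 1/5
P(Y=3 | obs) = 2/9 / 5/9 = 2/5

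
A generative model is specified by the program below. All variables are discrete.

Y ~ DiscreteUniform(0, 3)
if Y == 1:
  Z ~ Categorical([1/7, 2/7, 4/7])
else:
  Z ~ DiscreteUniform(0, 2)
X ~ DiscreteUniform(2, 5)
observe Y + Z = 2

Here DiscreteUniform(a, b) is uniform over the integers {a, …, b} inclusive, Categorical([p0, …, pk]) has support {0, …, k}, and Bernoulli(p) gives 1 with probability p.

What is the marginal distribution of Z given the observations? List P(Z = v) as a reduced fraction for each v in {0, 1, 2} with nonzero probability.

P(Z=0) = 7/20, P(Z=1) = 3/10, P(Z=2) = 7/20

Enumerate traces; 12 have nonzero weight after conditioning:
  (Y=0, Z=2, X=2) weight 1/48
  (Y=0, Z=2, X=3) weight 1/48
  (Y=0, Z=2, X=4) weight 1/48
  (Y=0, Z=2, X=5) weight 1/48
  (Y=1, Z=1, X=2) weight 1/56
  (Y=1, Z=1, X=3) weight 1/56
  (Y=1, Z=1, X=4) weight 1/56
  (Y=1, Z=1, X=5) weight 1/56
  (Y=2, Z=0, X=2) weight 1/48
  … 3 more
Group by Z:
  weight(Z=0) = 1/12
  weight(Z=1) = 1/14
  weight(Z=2) = 1/12
Total weight = 1/12 + 1/14 + 1/12 = 5/21
P(Z=0 | obs) = 1/12 / 5/21 = 7/20
P(Z=1 | obs) = 1/14 / 5/21 = 3/10
P(Z=2 | obs) = 1/12 / 5/21 = 7/20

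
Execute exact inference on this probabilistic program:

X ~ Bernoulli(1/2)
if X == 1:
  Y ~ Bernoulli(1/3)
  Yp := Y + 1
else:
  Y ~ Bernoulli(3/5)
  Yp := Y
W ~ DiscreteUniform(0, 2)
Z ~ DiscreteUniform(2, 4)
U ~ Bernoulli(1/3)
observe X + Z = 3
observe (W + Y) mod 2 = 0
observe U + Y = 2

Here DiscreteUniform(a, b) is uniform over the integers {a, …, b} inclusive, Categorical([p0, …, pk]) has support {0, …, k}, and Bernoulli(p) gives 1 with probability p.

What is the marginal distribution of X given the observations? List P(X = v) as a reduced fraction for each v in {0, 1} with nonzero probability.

P(X=0) = 9/14, P(X=1) = 5/14

Enumerate traces; 2 have nonzero weight after conditioning:
  (X=0, Y=1, W=1, Z=3, U=1) weight 1/90
  (X=1, Y=1, W=1, Z=2, U=1) weight 1/162
Group by X:
  weight(X=0) = 1/90
  weight(X=1) = 1/162
Total weight = 1/90 + 1/162 = 7/405
P(X=0 | obs) = 1/90 / 7/405 = 9/14
P(X=1 | obs) = 1/162 / 7/405 = 5/14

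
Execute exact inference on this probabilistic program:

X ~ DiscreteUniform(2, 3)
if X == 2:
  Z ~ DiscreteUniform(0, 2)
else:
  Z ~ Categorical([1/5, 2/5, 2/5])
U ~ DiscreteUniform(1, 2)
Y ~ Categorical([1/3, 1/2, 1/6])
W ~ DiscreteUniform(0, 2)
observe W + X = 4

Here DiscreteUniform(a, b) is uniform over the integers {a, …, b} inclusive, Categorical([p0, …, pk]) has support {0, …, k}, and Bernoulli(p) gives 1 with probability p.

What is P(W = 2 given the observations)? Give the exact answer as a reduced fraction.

P(W = 2 | obs) = 1/2

Enumerate traces; 36 have nonzero weight after conditioning:
  (X=2, Z=0, U=1, Y=0, W=2) weight 1/108
  (X=2, Z=0, U=1, Y=1, W=2) weight 1/72
  (X=2, Z=0, U=1, Y=2, W=2) weight 1/216
  (X=2, Z=0, U=2, Y=0, W=2) weight 1/108
  (X=2, Z=0, U=2, Y=1, W=2) weight 1/72
  (X=2, Z=0, U=2, Y=2, W=2) weight 1/216
  (X=2, Z=1, U=1, Y=0, W=2) weight 1/108
  (X=2, Z=1, U=1, Y=1, W=2) weight 1/72
  (X=3, Z=0, U=1, Y=0, W=1) weight 1/180
  … 27 more
Group by W:
  weight(W=1) = 1/6
  weight(W=2) = 1/6
Total weight = 1/6 + 1/6 = 1/3
P(W=1 | obs) = 1/6 / 1/3 = 1/2
P(W=2 | obs) = 1/6 / 1/3 = 1/2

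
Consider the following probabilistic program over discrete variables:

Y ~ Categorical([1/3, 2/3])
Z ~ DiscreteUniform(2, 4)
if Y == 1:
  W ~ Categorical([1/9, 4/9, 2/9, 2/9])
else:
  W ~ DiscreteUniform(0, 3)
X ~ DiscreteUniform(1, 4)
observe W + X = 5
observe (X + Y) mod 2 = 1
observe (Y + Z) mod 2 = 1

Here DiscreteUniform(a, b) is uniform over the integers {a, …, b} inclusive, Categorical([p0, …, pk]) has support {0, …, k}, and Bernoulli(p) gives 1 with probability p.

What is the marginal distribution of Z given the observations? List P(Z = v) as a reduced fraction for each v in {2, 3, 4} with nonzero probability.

P(Z=2) = 16/35, P(Z=3) = 3/35, P(Z=4) = 16/35

Enumerate traces; 5 have nonzero weight after conditioning:
  (Y=0, Z=3, W=2, X=3) weight 1/144
  (Y=1, Z=2, W=1, X=4) weight 2/81
  (Y=1, Z=2, W=3, X=2) weight 1/81
  (Y=1, Z=4, W=1, X=4) weight 2/81
  (Y=1, Z=4, W=3, X=2) weight 1/81
Group by Z:
  weight(Z=2) = 1/27
  weight(Z=3) = 1/144
  weight(Z=4) = 1/27
Total weight = 1/27 + 1/144 + 1/27 = 35/432
P(Z=2 | obs) = 1/27 / 35/432 = 16/35
P(Z=3 | obs) = 1/144 / 35/432 = 3/35
P(Z=4 | obs) = 1/27 / 35/432 = 16/35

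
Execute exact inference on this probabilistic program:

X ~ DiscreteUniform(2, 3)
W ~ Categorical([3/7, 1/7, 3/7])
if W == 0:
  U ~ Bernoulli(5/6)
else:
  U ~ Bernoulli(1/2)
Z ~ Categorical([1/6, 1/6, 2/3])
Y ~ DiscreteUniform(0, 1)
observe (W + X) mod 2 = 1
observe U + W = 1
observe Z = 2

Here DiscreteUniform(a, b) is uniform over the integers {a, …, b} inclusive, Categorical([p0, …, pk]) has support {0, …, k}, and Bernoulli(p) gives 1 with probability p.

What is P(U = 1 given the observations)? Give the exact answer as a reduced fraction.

Enumerate traces; 4 have nonzero weight after conditioning:
  (X=2, W=1, U=0, Z=2, Y=0) weight 1/84
  (X=2, W=1, U=0, Z=2, Y=1) weight 1/84
  (X=3, W=0, U=1, Z=2, Y=0) weight 5/84
  (X=3, W=0, U=1, Z=2, Y=1) weight 5/84
Group by U:
  weight(U=0) = 1/42
  weight(U=1) = 5/42
Total weight = 1/42 + 5/42 = 1/7
P(U=0 | obs) = 1/42 / 1/7 = 1/6
P(U=1 | obs) = 5/42 / 1/7 = 5/6

P(U = 1 | obs) = 5/6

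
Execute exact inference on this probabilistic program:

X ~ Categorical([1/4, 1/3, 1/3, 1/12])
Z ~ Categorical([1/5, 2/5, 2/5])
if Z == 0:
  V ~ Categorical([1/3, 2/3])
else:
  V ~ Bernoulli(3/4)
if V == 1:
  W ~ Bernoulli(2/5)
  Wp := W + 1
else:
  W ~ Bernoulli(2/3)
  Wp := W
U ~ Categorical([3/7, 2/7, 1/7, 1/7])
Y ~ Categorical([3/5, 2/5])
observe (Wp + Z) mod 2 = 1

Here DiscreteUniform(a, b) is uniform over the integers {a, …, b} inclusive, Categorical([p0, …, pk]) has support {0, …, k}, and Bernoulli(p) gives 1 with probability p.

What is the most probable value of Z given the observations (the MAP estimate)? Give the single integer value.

argmax_v P(Z = v | obs) = 2

Enumerate traces; 192 have nonzero weight after conditioning:
  (X=0, Z=0, V=0, W=1, U=0, Y=0) weight 1/350
  (X=0, Z=0, V=0, W=1, U=0, Y=1) weight 1/525
  (X=0, Z=0, V=0, W=1, U=1, Y=0) weight 1/525
  (X=0, Z=0, V=0, W=1, U=1, Y=1) weight 2/1575
  (X=0, Z=0, V=0, W=1, U=2, Y=0) weight 1/1050
  (X=0, Z=0, V=0, W=1, U=2, Y=1) weight 1/1575
  (X=0, Z=0, V=0, W=1, U=3, Y=0) weight 1/1050
  (X=0, Z=0, V=0, W=1, U=3, Y=1) weight 1/1575
  (X=0, Z=1, V=0, W=0, U=0, Y=0) weight 3/1400
  (X=0, Z=2, V=0, W=1, U=0, Y=0) weight 3/700
  … 182 more
Group by Z:
  weight(Z=0) = 28/225
  weight(Z=1) = 23/150
  weight(Z=2) = 37/150
Total weight = 28/225 + 23/150 + 37/150 = 118/225
P(Z=0 | obs) = 28/225 / 118/225 = 14/59
P(Z=1 | obs) = 23/150 / 118/225 = 69/236
P(Z=2 | obs) = 37/150 / 118/225 = 111/236
argmax = 2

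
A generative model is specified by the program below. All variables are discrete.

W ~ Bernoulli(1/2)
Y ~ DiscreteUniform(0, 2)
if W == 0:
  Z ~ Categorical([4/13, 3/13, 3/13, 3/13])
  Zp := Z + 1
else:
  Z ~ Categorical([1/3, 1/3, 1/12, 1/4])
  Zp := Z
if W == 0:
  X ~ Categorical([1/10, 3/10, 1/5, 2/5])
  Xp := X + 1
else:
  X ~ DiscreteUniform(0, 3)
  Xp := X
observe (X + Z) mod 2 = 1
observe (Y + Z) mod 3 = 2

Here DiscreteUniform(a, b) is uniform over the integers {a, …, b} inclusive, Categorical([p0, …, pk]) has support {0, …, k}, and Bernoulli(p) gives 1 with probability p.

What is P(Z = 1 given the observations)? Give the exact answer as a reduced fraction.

P(Z = 1 | obs) = 23/99

Enumerate traces; 16 have nonzero weight after conditioning:
  (W=0, Y=0, Z=2, X=1) weight 3/260
  (W=0, Y=0, Z=2, X=3) weight 1/65
  (W=0, Y=1, Z=1, X=0) weight 1/260
  (W=0, Y=1, Z=1, X=2) weight 1/130
  (W=0, Y=2, Z=0, X=1) weight 1/65
  (W=0, Y=2, Z=0, X=3) weight 4/195
  (W=0, Y=2, Z=3, X=0) weight 1/260
  (W=0, Y=2, Z=3, X=2) weight 1/130
  … 8 more
Group by Z:
  weight(Z=0) = 149/2340
  weight(Z=1) = 23/585
  weight(Z=2) = 317/9360
  weight(Z=3) = 101/3120
Total weight = 149/2340 + 23/585 + 317/9360 + 101/3120 = 11/65
P(Z=0 | obs) = 149/2340 / 11/65 = 149/396
P(Z=1 | obs) = 23/585 / 11/65 = 23/99
P(Z=2 | obs) = 317/9360 / 11/65 = 317/1584
P(Z=3 | obs) = 101/3120 / 11/65 = 101/528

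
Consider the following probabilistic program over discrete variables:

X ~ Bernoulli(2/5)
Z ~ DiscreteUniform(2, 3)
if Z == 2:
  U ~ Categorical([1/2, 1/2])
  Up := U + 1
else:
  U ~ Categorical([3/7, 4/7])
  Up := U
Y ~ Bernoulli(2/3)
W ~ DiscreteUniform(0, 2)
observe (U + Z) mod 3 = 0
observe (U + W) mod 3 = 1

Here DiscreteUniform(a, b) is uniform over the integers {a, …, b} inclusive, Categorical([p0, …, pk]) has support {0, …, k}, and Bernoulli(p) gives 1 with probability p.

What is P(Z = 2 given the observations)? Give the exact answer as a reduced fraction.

Enumerate traces; 8 have nonzero weight after conditioning:
  (X=0, Z=2, U=1, Y=0, W=0) weight 1/60
  (X=0, Z=2, U=1, Y=1, W=0) weight 1/30
  (X=0, Z=3, U=0, Y=0, W=1) weight 1/70
  (X=0, Z=3, U=0, Y=1, W=1) weight 1/35
  (X=1, Z=2, U=1, Y=0, W=0) weight 1/90
  (X=1, Z=2, U=1, Y=1, W=0) weight 1/45
  (X=1, Z=3, U=0, Y=0, W=1) weight 1/105
  (X=1, Z=3, U=0, Y=1, W=1) weight 2/105
Group by Z:
  weight(Z=2) = 1/12
  weight(Z=3) = 1/14
Total weight = 1/12 + 1/14 = 13/84
P(Z=2 | obs) = 1/12 / 13/84 = 7/13
P(Z=3 | obs) = 1/14 / 13/84 = 6/13

P(Z = 2 | obs) = 7/13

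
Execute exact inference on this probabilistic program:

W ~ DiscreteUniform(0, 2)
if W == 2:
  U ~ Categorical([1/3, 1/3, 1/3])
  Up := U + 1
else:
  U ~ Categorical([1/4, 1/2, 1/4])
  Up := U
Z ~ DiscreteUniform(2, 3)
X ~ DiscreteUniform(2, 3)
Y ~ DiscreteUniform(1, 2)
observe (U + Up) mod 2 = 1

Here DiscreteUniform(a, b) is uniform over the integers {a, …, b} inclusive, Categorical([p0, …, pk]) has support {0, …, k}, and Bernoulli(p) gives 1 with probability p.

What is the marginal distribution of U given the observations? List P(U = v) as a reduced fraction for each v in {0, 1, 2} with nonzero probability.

Enumerate traces; 24 have nonzero weight after conditioning:
  (W=2, U=0, Z=2, X=2, Y=1) weight 1/72
  (W=2, U=0, Z=2, X=2, Y=2) weight 1/72
  (W=2, U=0, Z=2, X=3, Y=1) weight 1/72
  (W=2, U=0, Z=2, X=3, Y=2) weight 1/72
  (W=2, U=0, Z=3, X=2, Y=1) weight 1/72
  (W=2, U=0, Z=3, X=2, Y=2) weight 1/72
  (W=2, U=0, Z=3, X=3, Y=1) weight 1/72
  (W=2, U=0, Z=3, X=3, Y=2) weight 1/72
  (W=2, U=1, Z=2, X=2, Y=1) weight 1/72
  (W=2, U=2, Z=2, X=2, Y=1) weight 1/72
  … 14 more
Group by U:
  weight(U=0) = 1/9
  weight(U=1) = 1/9
  weight(U=2) = 1/9
Total weight = 1/9 + 1/9 + 1/9 = 1/3
P(U=0 | obs) = 1/9 / 1/3 = 1/3
P(U=1 | obs) = 1/9 / 1/3 = 1/3
P(U=2 | obs) = 1/9 / 1/3 = 1/3

P(U=0) = 1/3, P(U=1) = 1/3, P(U=2) = 1/3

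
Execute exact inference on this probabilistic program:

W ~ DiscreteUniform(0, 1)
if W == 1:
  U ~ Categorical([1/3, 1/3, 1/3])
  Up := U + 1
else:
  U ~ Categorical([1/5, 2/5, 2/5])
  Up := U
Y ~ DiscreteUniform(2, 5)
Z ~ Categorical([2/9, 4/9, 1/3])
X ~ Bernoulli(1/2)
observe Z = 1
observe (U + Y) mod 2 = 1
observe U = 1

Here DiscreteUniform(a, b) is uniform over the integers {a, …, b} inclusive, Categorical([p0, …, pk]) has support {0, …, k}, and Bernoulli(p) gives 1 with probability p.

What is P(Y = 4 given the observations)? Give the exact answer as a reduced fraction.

Enumerate traces; 8 have nonzero weight after conditioning:
  (W=0, U=1, Y=2, Z=1, X=0) weight 1/90
  (W=0, U=1, Y=2, Z=1, X=1) weight 1/90
  (W=0, U=1, Y=4, Z=1, X=0) weight 1/90
  (W=0, U=1, Y=4, Z=1, X=1) weight 1/90
  (W=1, U=1, Y=2, Z=1, X=0) weight 1/108
  (W=1, U=1, Y=2, Z=1, X=1) weight 1/108
  (W=1, U=1, Y=4, Z=1, X=0) weight 1/108
  (W=1, U=1, Y=4, Z=1, X=1) weight 1/108
Group by Y:
  weight(Y=2) = 11/270
  weight(Y=4) = 11/270
Total weight = 11/270 + 11/270 = 11/135
P(Y=2 | obs) = 11/270 / 11/135 = 1/2
P(Y=4 | obs) = 11/270 / 11/135 = 1/2

P(Y = 4 | obs) = 1/2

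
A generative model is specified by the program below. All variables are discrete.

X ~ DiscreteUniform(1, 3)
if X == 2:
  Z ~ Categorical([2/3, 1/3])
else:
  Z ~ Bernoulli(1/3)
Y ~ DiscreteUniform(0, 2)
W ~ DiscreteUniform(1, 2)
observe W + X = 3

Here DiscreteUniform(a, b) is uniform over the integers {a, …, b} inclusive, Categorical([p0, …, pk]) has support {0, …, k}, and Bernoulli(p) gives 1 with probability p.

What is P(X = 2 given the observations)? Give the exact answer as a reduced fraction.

P(X = 2 | obs) = 1/2

Enumerate traces; 12 have nonzero weight after conditioning:
  (X=1, Z=0, Y=0, W=2) weight 1/27
  (X=1, Z=0, Y=1, W=2) weight 1/27
  (X=1, Z=0, Y=2, W=2) weight 1/27
  (X=1, Z=1, Y=0, W=2) weight 1/54
  (X=1, Z=1, Y=1, W=2) weight 1/54
  (X=1, Z=1, Y=2, W=2) weight 1/54
  (X=2, Z=0, Y=0, W=1) weight 1/27
  (X=2, Z=0, Y=1, W=1) weight 1/27
  … 4 more
Group by X:
  weight(X=1) = 1/6
  weight(X=2) = 1/6
Total weight = 1/6 + 1/6 = 1/3
P(X=1 | obs) = 1/6 / 1/3 = 1/2
P(X=2 | obs) = 1/6 / 1/3 = 1/2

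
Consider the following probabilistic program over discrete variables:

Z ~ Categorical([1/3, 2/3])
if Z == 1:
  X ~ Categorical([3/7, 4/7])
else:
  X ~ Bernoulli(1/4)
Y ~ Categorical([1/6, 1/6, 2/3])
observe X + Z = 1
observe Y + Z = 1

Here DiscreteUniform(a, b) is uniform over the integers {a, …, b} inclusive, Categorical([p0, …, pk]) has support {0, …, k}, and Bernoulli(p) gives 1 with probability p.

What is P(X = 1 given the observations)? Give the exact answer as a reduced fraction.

Enumerate traces; 2 have nonzero weight after conditioning:
  (Z=0, X=1, Y=1) weight 1/72
  (Z=1, X=0, Y=0) weight 1/21
Group by X:
  weight(X=0) = 1/21
  weight(X=1) = 1/72
Total weight = 1/21 + 1/72 = 31/504
P(X=0 | obs) = 1/21 / 31/504 = 24/31
P(X=1 | obs) = 1/72 / 31/504 = 7/31

P(X = 1 | obs) = 7/31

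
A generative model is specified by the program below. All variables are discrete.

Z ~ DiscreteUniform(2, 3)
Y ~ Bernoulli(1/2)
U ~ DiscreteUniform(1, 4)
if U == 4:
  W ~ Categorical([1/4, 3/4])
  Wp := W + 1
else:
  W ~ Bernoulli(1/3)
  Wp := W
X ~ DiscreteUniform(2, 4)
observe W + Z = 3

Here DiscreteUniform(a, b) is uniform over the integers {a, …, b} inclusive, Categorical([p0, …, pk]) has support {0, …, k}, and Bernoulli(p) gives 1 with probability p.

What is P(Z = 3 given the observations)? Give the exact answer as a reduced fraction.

P(Z = 3 | obs) = 9/16

Enumerate traces; 48 have nonzero weight after conditioning:
  (Z=2, Y=0, U=1, W=1, X=2) weight 1/144
  (Z=2, Y=0, U=1, W=1, X=3) weight 1/144
  (Z=2, Y=0, U=1, W=1, X=4) weight 1/144
  (Z=2, Y=0, U=2, W=1, X=2) weight 1/144
  (Z=2, Y=0, U=2, W=1, X=3) weight 1/144
  (Z=2, Y=0, U=2, W=1, X=4) weight 1/144
  (Z=2, Y=0, U=3, W=1, X=2) weight 1/144
  (Z=2, Y=0, U=3, W=1, X=3) weight 1/144
  (Z=3, Y=0, U=1, W=0, X=2) weight 1/72
  … 39 more
Group by Z:
  weight(Z=2) = 7/32
  weight(Z=3) = 9/32
Total weight = 7/32 + 9/32 = 1/2
P(Z=2 | obs) = 7/32 / 1/2 = 7/16
P(Z=3 | obs) = 9/32 / 1/2 = 9/16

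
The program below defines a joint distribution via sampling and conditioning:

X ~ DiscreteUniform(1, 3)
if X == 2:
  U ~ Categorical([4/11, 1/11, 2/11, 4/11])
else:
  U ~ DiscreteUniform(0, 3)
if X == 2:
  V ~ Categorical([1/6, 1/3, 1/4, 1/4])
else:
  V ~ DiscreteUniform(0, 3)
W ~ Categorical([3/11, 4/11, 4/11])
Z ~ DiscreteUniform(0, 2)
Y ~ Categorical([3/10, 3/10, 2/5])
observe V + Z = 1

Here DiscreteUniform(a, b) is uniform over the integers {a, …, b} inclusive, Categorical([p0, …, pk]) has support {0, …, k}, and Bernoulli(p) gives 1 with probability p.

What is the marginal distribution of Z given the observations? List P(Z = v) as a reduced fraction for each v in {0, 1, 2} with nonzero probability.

P(Z=0) = 5/9, P(Z=1) = 4/9

Enumerate traces; 216 have nonzero weight after conditioning:
  (X=1, U=0, V=0, W=0, Z=1, Y=0) weight 1/1760
  (X=1, U=0, V=0, W=0, Z=1, Y=1) weight 1/1760
  (X=1, U=0, V=0, W=0, Z=1, Y=2) weight 1/1320
  (X=1, U=0, V=0, W=1, Z=1, Y=0) weight 1/1320
  (X=1, U=0, V=0, W=1, Z=1, Y=1) weight 1/1320
  (X=1, U=0, V=0, W=1, Z=1, Y=2) weight 1/990
  (X=1, U=0, V=0, W=2, Z=1, Y=0) weight 1/1320
  (X=1, U=0, V=0, W=2, Z=1, Y=1) weight 1/1320
  (X=1, U=0, V=1, W=0, Z=0, Y=0) weight 1/1760
  … 207 more
Group by Z:
  weight(Z=0) = 5/54
  weight(Z=1) = 2/27
Total weight = 5/54 + 2/27 = 1/6
P(Z=0 | obs) = 5/54 / 1/6 = 5/9
P(Z=1 | obs) = 2/27 / 1/6 = 4/9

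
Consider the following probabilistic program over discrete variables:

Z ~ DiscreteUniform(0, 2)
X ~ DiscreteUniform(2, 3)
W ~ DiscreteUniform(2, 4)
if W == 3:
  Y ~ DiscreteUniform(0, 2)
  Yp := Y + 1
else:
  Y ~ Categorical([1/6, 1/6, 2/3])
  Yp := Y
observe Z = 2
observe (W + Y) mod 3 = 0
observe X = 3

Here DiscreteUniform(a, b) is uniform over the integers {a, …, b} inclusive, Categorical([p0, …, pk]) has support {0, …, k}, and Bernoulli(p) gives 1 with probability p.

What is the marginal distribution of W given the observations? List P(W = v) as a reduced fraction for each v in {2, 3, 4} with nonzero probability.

Enumerate traces; 3 have nonzero weight after conditioning:
  (Z=2, X=3, W=2, Y=1) weight 1/108
  (Z=2, X=3, W=3, Y=0) weight 1/54
  (Z=2, X=3, W=4, Y=2) weight 1/27
Group by W:
  weight(W=2) = 1/108
  weight(W=3) = 1/54
  weight(W=4) = 1/27
Total weight = 1/108 + 1/54 + 1/27 = 7/108
P(W=2 | obs) = 1/108 / 7/108 = 1/7
P(W=3 | obs) = 1/54 / 7/108 = 2/7
P(W=4 | obs) = 1/27 / 7/108 = 4/7

P(W=2) = 1/7, P(W=3) = 2/7, P(W=4) = 4/7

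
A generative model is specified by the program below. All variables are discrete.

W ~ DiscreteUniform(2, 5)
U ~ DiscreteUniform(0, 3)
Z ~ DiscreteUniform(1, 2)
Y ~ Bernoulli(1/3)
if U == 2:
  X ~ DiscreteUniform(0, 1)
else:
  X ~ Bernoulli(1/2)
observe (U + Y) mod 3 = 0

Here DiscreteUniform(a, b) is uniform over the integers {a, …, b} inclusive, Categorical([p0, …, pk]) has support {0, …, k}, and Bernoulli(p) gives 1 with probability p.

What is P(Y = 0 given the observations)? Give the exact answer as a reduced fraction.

P(Y = 0 | obs) = 4/5

Enumerate traces; 48 have nonzero weight after conditioning:
  (W=2, U=0, Z=1, Y=0, X=0) weight 1/96
  (W=2, U=0, Z=1, Y=0, X=1) weight 1/96
  (W=2, U=0, Z=2, Y=0, X=0) weight 1/96
  (W=2, U=0, Z=2, Y=0, X=1) weight 1/96
  (W=2, U=2, Z=1, Y=1, X=0) weight 1/192
  (W=2, U=2, Z=1, Y=1, X=1) weight 1/192
  (W=2, U=2, Z=2, Y=1, X=0) weight 1/192
  (W=2, U=2, Z=2, Y=1, X=1) weight 1/192
  … 40 more
Group by Y:
  weight(Y=0) = 1/3
  weight(Y=1) = 1/12
Total weight = 1/3 + 1/12 = 5/12
P(Y=0 | obs) = 1/3 / 5/12 = 4/5
P(Y=1 | obs) = 1/12 / 5/12 = 1/5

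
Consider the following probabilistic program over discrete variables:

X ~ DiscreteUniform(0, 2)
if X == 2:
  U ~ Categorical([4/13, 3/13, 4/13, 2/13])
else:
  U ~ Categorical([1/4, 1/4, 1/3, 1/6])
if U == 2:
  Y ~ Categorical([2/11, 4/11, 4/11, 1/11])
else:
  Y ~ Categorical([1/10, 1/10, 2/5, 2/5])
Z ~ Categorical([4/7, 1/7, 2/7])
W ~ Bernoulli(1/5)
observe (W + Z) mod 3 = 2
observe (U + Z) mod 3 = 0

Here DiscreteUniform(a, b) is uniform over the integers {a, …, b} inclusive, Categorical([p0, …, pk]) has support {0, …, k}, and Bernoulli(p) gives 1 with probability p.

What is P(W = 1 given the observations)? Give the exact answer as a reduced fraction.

P(W = 1 | obs) = 1/7

Enumerate traces; 24 have nonzero weight after conditioning:
  (X=0, U=1, Y=0, Z=2, W=0) weight 1/525
  (X=0, U=1, Y=1, Z=2, W=0) weight 1/525
  (X=0, U=1, Y=2, Z=2, W=0) weight 4/525
  (X=0, U=1, Y=3, Z=2, W=0) weight 4/525
  (X=0, U=2, Y=0, Z=1, W=1) weight 2/3465
  (X=0, U=2, Y=1, Z=1, W=1) weight 4/3465
  (X=0, U=2, Y=2, Z=1, W=1) weight 4/3465
  (X=0, U=2, Y=3, Z=1, W=1) weight 1/3465
  … 16 more
Group by W:
  weight(W=0) = 76/1365
  weight(W=1) = 38/4095
Total weight = 76/1365 + 38/4095 = 38/585
P(W=0 | obs) = 76/1365 / 38/585 = 6/7
P(W=1 | obs) = 38/4095 / 38/585 = 1/7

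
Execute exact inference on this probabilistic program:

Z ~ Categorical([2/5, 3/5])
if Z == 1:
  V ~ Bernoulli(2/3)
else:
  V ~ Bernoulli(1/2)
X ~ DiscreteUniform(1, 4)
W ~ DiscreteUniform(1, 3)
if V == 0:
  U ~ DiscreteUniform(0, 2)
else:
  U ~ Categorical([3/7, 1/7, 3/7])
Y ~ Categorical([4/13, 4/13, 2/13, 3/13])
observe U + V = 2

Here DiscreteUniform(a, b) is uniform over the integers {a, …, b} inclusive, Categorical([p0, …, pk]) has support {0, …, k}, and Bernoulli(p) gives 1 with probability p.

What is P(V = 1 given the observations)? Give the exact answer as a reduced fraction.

Enumerate traces; 192 have nonzero weight after conditioning:
  (Z=0, V=0, X=1, W=1, U=2, Y=0) weight 1/585
  (Z=0, V=0, X=1, W=1, U=2, Y=1) weight 1/585
  (Z=0, V=0, X=1, W=1, U=2, Y=2) weight 1/1170
  (Z=0, V=0, X=1, W=1, U=2, Y=3) weight 1/780
  (Z=0, V=0, X=1, W=2, U=2, Y=0) weight 1/585
  (Z=0, V=0, X=1, W=2, U=2, Y=1) weight 1/585
  (Z=0, V=0, X=1, W=2, U=2, Y=2) weight 1/1170
  (Z=0, V=0, X=1, W=2, U=2, Y=3) weight 1/780
  (Z=0, V=1, X=1, W=1, U=1, Y=0) weight 1/1365
  … 183 more
Group by V:
  weight(V=0) = 2/15
  weight(V=1) = 3/35
Total weight = 2/15 + 3/35 = 23/105
P(V=0 | obs) = 2/15 / 23/105 = 14/23
P(V=1 | obs) = 3/35 / 23/105 = 9/23

P(V = 1 | obs) = 9/23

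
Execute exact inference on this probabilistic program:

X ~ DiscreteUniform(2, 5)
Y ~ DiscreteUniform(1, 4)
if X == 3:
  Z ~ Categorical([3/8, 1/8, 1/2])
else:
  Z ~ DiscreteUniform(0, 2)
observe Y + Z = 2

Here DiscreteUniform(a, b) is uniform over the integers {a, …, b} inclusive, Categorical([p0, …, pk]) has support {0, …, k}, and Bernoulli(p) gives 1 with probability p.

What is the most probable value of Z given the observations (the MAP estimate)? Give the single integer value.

Enumerate traces; 8 have nonzero weight after conditioning:
  (X=2, Y=1, Z=1) weight 1/48
  (X=2, Y=2, Z=0) weight 1/48
  (X=3, Y=1, Z=1) weight 1/128
  (X=3, Y=2, Z=0) weight 3/128
  (X=4, Y=1, Z=1) weight 1/48
  (X=4, Y=2, Z=0) weight 1/48
  (X=5, Y=1, Z=1) weight 1/48
  (X=5, Y=2, Z=0) weight 1/48
Group by Z:
  weight(Z=0) = 11/128
  weight(Z=1) = 9/128
Total weight = 11/128 + 9/128 = 5/32
P(Z=0 | obs) = 11/128 / 5/32 = 11/20
P(Z=1 | obs) = 9/128 / 5/32 = 9/20
argmax = 0

argmax_v P(Z = v | obs) = 0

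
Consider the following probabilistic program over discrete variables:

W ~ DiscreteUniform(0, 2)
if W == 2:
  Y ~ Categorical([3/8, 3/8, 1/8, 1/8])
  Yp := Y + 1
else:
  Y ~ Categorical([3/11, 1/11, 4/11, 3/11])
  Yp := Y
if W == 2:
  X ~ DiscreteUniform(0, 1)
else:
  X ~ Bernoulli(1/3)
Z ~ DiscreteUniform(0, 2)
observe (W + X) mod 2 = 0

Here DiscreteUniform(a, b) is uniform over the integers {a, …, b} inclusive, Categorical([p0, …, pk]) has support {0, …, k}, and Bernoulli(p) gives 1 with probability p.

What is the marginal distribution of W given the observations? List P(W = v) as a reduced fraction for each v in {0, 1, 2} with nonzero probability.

P(W=0) = 4/9, P(W=1) = 2/9, P(W=2) = 1/3

Enumerate traces; 36 have nonzero weight after conditioning:
  (W=0, Y=0, X=0, Z=0) weight 2/99
  (W=0, Y=0, X=0, Z=1) weight 2/99
  (W=0, Y=0, X=0, Z=2) weight 2/99
  (W=0, Y=1, X=0, Z=0) weight 2/297
  (W=0, Y=1, X=0, Z=1) weight 2/297
  (W=0, Y=1, X=0, Z=2) weight 2/297
  (W=0, Y=2, X=0, Z=0) weight 8/297
  (W=0, Y=2, X=0, Z=1) weight 8/297
  (W=1, Y=0, X=1, Z=0) weight 1/99
  (W=2, Y=0, X=0, Z=0) weight 1/48
  … 26 more
Group by W:
  weight(W=0) = 2/9
  weight(W=1) = 1/9
  weight(W=2) = 1/6
Total weight = 2/9 + 1/9 + 1/6 = 1/2
P(W=0 | obs) = 2/9 / 1/2 = 4/9
P(W=1 | obs) = 1/9 / 1/2 = 2/9
P(W=2 | obs) = 1/6 / 1/2 = 1/3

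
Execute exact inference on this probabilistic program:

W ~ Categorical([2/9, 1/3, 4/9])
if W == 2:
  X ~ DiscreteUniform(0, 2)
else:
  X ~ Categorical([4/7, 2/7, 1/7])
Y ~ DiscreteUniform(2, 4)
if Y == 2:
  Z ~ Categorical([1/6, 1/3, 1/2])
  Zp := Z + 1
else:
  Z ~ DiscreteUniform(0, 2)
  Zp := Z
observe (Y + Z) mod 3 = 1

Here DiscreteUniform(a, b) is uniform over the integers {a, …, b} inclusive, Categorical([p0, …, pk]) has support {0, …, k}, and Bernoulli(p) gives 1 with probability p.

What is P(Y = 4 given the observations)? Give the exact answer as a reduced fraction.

Enumerate traces; 27 have nonzero weight after conditioning:
  (W=0, X=0, Y=2, Z=2) weight 4/189
  (W=0, X=0, Y=3, Z=1) weight 8/567
  (W=0, X=0, Y=4, Z=0) weight 8/567
  (W=0, X=1, Y=2, Z=2) weight 2/189
  (W=0, X=1, Y=3, Z=1) weight 4/567
  (W=0, X=1, Y=4, Z=0) weight 4/567
  (W=0, X=2, Y=2, Z=2) weight 1/189
  (W=0, X=2, Y=3, Z=1) weight 2/567
  … 19 more
Group by Y:
  weight(Y=2) = 1/6
  weight(Y=3) = 1/9
  weight(Y=4) = 1/9
Total weight = 1/6 + 1/9 + 1/9 = 7/18
P(Y=2 | obs) = 1/6 / 7/18 = 3/7
P(Y=3 | obs) = 1/9 / 7/18 = 2/7
P(Y=4 | obs) = 1/9 / 7/18 = 2/7

P(Y = 4 | obs) = 2/7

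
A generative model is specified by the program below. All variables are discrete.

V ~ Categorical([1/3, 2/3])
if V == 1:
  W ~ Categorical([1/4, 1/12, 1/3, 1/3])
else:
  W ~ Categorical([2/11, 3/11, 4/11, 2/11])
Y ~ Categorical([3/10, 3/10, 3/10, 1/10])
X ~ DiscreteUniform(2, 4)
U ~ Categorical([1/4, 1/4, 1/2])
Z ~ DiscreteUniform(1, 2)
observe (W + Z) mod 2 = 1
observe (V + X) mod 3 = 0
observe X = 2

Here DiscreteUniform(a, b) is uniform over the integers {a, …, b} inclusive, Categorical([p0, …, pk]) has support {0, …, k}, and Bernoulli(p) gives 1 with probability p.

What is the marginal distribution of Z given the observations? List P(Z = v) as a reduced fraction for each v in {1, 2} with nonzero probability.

P(Z=1) = 7/12, P(Z=2) = 5/12

Enumerate traces; 48 have nonzero weight after conditioning:
  (V=1, W=0, Y=0, X=2, U=0, Z=1) weight 1/480
  (V=1, W=0, Y=0, X=2, U=1, Z=1) weight 1/480
  (V=1, W=0, Y=0, X=2, U=2, Z=1) weight 1/240
  (V=1, W=0, Y=1, X=2, U=0, Z=1) weight 1/480
  (V=1, W=0, Y=1, X=2, U=1, Z=1) weight 1/480
  (V=1, W=0, Y=1, X=2, U=2, Z=1) weight 1/240
  (V=1, W=0, Y=2, X=2, U=0, Z=1) weight 1/480
  (V=1, W=0, Y=2, X=2, U=1, Z=1) weight 1/480
  (V=1, W=1, Y=0, X=2, U=0, Z=2) weight 1/1440
  … 39 more
Group by Z:
  weight(Z=1) = 7/108
  weight(Z=2) = 5/108
Total weight = 7/108 + 5/108 = 1/9
P(Z=1 | obs) = 7/108 / 1/9 = 7/12
P(Z=2 | obs) = 5/108 / 1/9 = 5/12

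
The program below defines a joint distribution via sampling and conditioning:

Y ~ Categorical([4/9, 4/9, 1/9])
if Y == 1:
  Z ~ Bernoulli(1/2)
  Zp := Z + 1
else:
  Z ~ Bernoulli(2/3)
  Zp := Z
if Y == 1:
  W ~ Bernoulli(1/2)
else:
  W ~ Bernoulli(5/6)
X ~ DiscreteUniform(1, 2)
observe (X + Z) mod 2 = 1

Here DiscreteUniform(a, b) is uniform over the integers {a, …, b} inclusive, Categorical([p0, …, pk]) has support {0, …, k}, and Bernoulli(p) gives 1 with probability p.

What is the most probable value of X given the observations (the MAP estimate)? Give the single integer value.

Enumerate traces; 12 have nonzero weight after conditioning:
  (Y=0, Z=0, W=0, X=1) weight 1/81
  (Y=0, Z=0, W=1, X=1) weight 5/81
  (Y=0, Z=1, W=0, X=2) weight 2/81
  (Y=0, Z=1, W=1, X=2) weight 10/81
  (Y=1, Z=0, W=0, X=1) weight 1/18
  (Y=1, Z=0, W=1, X=1) weight 1/18
  (Y=1, Z=1, W=0, X=2) weight 1/18
  (Y=1, Z=1, W=1, X=2) weight 1/18
  … 4 more
Group by X:
  weight(X=1) = 11/54
  weight(X=2) = 8/27
Total weight = 11/54 + 8/27 = 1/2
P(X=1 | obs) = 11/54 / 1/2 = 11/27
P(X=2 | obs) = 8/27 / 1/2 = 16/27
argmax = 2

argmax_v P(X = v | obs) = 2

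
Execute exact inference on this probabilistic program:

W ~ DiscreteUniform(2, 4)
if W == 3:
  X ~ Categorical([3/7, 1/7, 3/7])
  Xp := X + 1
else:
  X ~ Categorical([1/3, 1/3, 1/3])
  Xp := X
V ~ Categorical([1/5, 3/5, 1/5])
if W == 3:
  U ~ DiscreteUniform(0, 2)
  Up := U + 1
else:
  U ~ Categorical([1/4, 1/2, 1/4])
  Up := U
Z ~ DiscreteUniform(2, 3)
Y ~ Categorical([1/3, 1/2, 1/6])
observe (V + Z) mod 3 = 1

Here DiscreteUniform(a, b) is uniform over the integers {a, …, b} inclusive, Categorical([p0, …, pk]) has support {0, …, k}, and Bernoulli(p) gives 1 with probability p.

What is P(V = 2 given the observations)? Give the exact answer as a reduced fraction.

Enumerate traces; 162 have nonzero weight after conditioning:
  (W=2, X=0, V=1, U=0, Z=3, Y=0) weight 1/360
  (W=2, X=0, V=1, U=0, Z=3, Y=1) weight 1/240
  (W=2, X=0, V=1, U=0, Z=3, Y=2) weight 1/720
  (W=2, X=0, V=1, U=1, Z=3, Y=0) weight 1/180
  (W=2, X=0, V=1, U=1, Z=3, Y=1) weight 1/120
  (W=2, X=0, V=1, U=1, Z=3, Y=2) weight 1/360
  (W=2, X=0, V=1, U=2, Z=3, Y=0) weight 1/360
  (W=2, X=0, V=1, U=2, Z=3, Y=1) weight 1/240
  (W=2, X=0, V=2, U=0, Z=2, Y=0) weight 1/1080
  … 153 more
Group by V:
  weight(V=1) = 3/10
  weight(V=2) = 1/10
Total weight = 3/10 + 1/10 = 2/5
P(V=1 | obs) = 3/10 / 2/5 = 3/4
P(V=2 | obs) = 1/10 / 2/5 = 1/4

P(V = 2 | obs) = 1/4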